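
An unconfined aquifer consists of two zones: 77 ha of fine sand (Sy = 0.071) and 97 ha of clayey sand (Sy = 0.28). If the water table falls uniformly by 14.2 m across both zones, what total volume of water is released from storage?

A₁ = 77 ha = 7.7 × 10^5 m²; A₂ = 97 ha = 9.7 × 10^5 m²
ΔV₁ = 0.071 × 7.7 × 10^5 × 14.2 = 7.763 × 10^5 m³
ΔV₂ = 0.28 × 9.7 × 10^5 × 14.2 = 3.857 × 10^6 m³
ΔV = ΔV₁ + ΔV₂ = 4.633 × 10^6 m³

ΔV ≈ 4.63 × 10^6 m³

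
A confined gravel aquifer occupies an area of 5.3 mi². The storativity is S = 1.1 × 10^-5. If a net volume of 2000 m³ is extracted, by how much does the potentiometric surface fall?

Δh ≈ 13.2 m

A = 5.3 mi² = 1.373 × 10^7 m²
Δh = ΔV / (S × A) = 2000 m³ / (1.1 × 10^-5 × 1.373 × 10^7 m²) = 13.25 m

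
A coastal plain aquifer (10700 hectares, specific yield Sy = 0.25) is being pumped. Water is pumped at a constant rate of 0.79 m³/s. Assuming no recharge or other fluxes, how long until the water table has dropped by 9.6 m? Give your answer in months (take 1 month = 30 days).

A = 10700 hectares = 1.07 × 10^8 m²
ΔV = Sy × A × Δh = 0.25 × 1.07 × 10^8 × 9.6 = 2.568 × 10^8 m³
Q = 0.79 m³/s = 68260 m³/d
t = ΔV / Q = 2.568 × 10^8 m³ / 68260 m³/d = 3762 d
t = 3762 d ≈ 125.4 months

t ≈ 125 months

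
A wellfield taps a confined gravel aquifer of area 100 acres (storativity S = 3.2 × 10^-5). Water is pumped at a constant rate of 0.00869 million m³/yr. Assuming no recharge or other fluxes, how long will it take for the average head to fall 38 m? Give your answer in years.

A = 100 acres = 4.047 × 10^5 m²
ΔV = S × A × Δh = 3.2 × 10^-5 × 4.047 × 10^5 × 38 = 492.1 m³
Q = 0.00869 million m³/yr = 23.81 m³/d
t = ΔV / Q = 492.1 m³ / 23.81 m³/d = 20.67 d
t = 20.67 d ≈ 0.05663 years

t ≈ 0.0566 years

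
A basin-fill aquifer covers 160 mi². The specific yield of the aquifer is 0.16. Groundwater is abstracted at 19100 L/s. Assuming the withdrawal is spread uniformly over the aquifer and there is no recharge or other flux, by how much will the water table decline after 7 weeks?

Δh ≈ 1.22 m

A = 160 mi² = 4.144 × 10^8 m²
Q = 19100 L/s = 1.65 × 10^6 m³/d
t = 7 weeks = 49 d
ΔV = Q × t = 1.65 × 10^6 m³/d × 49 d = 8.086 × 10^7 m³
Δh = ΔV / (Sy × A) = 8.086 × 10^7 / (0.16 × 4.144 × 10^8) = 1.22 m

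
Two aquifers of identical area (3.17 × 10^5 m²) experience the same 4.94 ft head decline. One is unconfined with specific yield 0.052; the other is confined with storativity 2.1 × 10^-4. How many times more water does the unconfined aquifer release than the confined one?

ΔV_u / ΔV_c ≈ 248

Δh = 4.94 ft = 1.506 m
Unconfined: ΔV_u = Sy × A × Δh = 0.052 × 3.17 × 10^5 × 1.506 = 24820 m³
Confined: ΔV_c = S × A × Δh = 2.1 × 10^-4 × 3.17 × 10^5 × 1.506 = 100.2 m³
Ratio = ΔV_u / ΔV_c = Sy / S = 0.052 / 2.1 × 10^-4 = 247.6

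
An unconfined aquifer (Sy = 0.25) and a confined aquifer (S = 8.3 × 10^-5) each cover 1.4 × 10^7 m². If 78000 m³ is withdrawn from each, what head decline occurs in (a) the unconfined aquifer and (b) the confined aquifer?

Δh_u ≈ 0.0223 m; Δh_c ≈ 67.1 m

Unconfined: Δh_u = ΔV/(Sy·A) = 78000/(0.25 × 1.4 × 10^7) = 0.02229 m
Confined: Δh_c = ΔV/(S·A) = 78000/(8.3 × 10^-5 × 1.4 × 10^7) = 67.13 m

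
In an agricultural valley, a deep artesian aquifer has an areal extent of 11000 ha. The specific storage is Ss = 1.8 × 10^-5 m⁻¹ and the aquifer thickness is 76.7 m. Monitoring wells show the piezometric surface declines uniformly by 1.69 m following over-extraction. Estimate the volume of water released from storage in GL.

ΔV ≈ 0.257 GL

S = Ss × b = 1.8 × 10^-5 m⁻¹ × 76.7 m = 1.381 × 10^-3
A = 11000 ha = 1.1 × 10^8 m²
ΔV = S × A × Δh = 0.001381 × 1.1 × 10^8 m² × 1.69 m = 2.567 × 10^5 m³
ΔV = 2.567 × 10^5 m³ = 0.2567 GL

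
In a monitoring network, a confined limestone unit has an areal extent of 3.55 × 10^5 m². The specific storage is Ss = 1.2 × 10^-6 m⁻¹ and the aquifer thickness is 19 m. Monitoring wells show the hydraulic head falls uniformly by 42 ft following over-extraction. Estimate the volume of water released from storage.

S = Ss × b = 1.2 × 10^-6 m⁻¹ × 19 m = 2.28 × 10^-5
Δh = 42 ft = 12.8 m
ΔV = S × A × Δh = 2.28 × 10^-5 × 3.55 × 10^5 m² × 12.8 m = 103.6 m³

ΔV ≈ 104 m³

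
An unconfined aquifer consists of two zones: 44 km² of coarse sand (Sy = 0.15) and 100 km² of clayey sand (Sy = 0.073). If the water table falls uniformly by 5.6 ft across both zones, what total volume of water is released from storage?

A₁ = 44 km² = 4.4 × 10^7 m²; A₂ = 100 km² = 1 × 10^8 m²
Δh = 5.6 ft = 1.707 m
ΔV₁ = 0.15 × 4.4 × 10^7 × 1.707 = 1.127 × 10^7 m³
ΔV₂ = 0.073 × 1 × 10^8 × 1.707 = 1.246 × 10^7 m³
ΔV = ΔV₁ + ΔV₂ = 2.373 × 10^7 m³

ΔV ≈ 2.37 × 10^7 m³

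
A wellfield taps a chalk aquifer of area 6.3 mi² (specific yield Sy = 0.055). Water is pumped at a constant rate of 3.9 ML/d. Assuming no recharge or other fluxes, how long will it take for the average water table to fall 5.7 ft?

t ≈ 400 days

A = 6.3 mi² = 1.632 × 10^7 m²
Δh = 5.7 ft = 1.737 m
ΔV = Sy × A × Δh = 0.055 × 1.632 × 10^7 × 1.737 = 1.559 × 10^6 m³
Q = 3.9 ML/d = 3900 m³/d
t = ΔV / Q = 1.559 × 10^6 m³ / 3900 m³/d = 399.8 d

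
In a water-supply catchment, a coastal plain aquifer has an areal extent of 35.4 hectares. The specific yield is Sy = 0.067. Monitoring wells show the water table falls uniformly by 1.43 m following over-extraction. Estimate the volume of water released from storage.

ΔV ≈ 33900 m³

A = 35.4 hectares = 3.54 × 10^5 m²
ΔV = Sy × A × Δh = 0.067 × 3.54 × 10^5 m² × 1.43 m = 33920 m³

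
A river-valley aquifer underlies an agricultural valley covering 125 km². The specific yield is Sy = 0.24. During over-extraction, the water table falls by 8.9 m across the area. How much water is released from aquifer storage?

A = 125 km² = 1.25 × 10^8 m²
ΔV = Sy × A × Δh = 0.24 × 1.25 × 10^8 m² × 8.9 m = 2.67 × 10^8 m³

ΔV ≈ 2.67 × 10^8 m³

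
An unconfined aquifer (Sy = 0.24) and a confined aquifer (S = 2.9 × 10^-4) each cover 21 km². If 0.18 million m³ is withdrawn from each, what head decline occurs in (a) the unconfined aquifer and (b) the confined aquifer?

A = 21 km² = 2.1 × 10^7 m²
ΔV = 0.18 million m³ = 1.8 × 10^5 m³
Unconfined: Δh_u = ΔV/(Sy·A) = 1.8 × 10^5/(0.24 × 2.1 × 10^7) = 0.03571 m
Confined: Δh_c = ΔV/(S·A) = 1.8 × 10^5/(2.9 × 10^-4 × 2.1 × 10^7) = 29.56 m

Δh_u ≈ 0.0357 m; Δh_c ≈ 29.6 m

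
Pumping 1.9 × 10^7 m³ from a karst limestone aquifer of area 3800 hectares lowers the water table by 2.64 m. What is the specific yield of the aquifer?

Sy ≈ 0.19

A = 3800 hectares = 3.8 × 10^7 m²
Sy = ΔV / (A × Δh) = 1.9 × 10^7 m³ / (3.8 × 10^7 m² × 2.64 m) = 0.1894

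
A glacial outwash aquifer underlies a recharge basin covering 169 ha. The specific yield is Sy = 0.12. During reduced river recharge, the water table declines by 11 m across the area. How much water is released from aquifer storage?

A = 169 ha = 1.69 × 10^6 m²
ΔV = Sy × A × Δh = 0.12 × 1.69 × 10^6 m² × 11 m = 2.231 × 10^6 m³

ΔV ≈ 2.23 × 10^6 m³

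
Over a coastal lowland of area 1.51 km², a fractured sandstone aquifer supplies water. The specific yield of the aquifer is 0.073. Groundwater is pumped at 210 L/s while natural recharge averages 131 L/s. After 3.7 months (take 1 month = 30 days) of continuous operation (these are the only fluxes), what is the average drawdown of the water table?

Δh ≈ 6.87 m

A = 1.51 km² = 1.51 × 10^6 m²
Net abstraction = 210 − 131 = 79 L/s
Q_net = 79 L/s = 6826 m³/d
t = 3.7 months = 111 d
ΔV = Q × t = 6826 m³/d × 111 d = 7.576 × 10^5 m³
Δh = ΔV / (Sy × A) = 7.576 × 10^5 / (0.073 × 1.51 × 10^6) = 6.873 m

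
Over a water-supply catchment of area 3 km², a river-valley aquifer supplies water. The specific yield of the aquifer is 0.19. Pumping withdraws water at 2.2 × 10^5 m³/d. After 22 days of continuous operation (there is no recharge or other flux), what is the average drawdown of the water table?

A = 3 km² = 3 × 10^6 m²
ΔV = Q × t = 2.2 × 10^5 m³/d × 22 d = 4.84 × 10^6 m³
Δh = ΔV / (Sy × A) = 4.84 × 10^6 / (0.19 × 3 × 10^6) = 8.491 m

Δh ≈ 8.49 m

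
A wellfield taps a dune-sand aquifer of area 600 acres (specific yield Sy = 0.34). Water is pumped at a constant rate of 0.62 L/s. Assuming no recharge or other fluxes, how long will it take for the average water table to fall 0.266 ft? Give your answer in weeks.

A = 600 acres = 2.428 × 10^6 m²
Δh = 0.266 ft = 0.08108 m
ΔV = Sy × A × Δh = 0.34 × 2.428 × 10^6 × 0.08108 = 66930 m³
Q = 0.62 L/s = 53.57 m³/d
t = ΔV / Q = 66930 m³ / 53.57 m³/d = 1250 d
t = 1250 d ≈ 178.5 weeks

t ≈ 179 weeks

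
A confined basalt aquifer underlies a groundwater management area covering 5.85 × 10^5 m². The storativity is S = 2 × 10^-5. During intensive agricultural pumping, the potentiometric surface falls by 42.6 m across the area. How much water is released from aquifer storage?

ΔV = S × A × Δh = 2 × 10^-5 × 5.85 × 10^5 m² × 42.6 m = 498.4 m³

ΔV ≈ 498 m³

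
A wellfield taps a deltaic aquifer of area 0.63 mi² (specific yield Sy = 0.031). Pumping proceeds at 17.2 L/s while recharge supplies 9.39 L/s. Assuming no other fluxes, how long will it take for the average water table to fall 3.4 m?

A = 0.63 mi² = 1.632 × 10^6 m²
ΔV = Sy × A × Δh = 0.031 × 1.632 × 10^6 × 3.4 = 1.72 × 10^5 m³
Net withdrawal = 17.2 − 9.39 = 7.81 L/s = 674.8 m³/d
t = ΔV / Q = 1.72 × 10^5 m³ / 674.8 m³/d = 254.9 d

t ≈ 255 days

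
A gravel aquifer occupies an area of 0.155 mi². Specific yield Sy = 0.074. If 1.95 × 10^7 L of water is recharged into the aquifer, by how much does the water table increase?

A = 0.155 mi² = 4.014 × 10^5 m²
ΔV = 1.95 × 10^7 L = 19500 m³
Δh = ΔV / (Sy × A) = 19500 m³ / (0.074 × 4.014 × 10^5 m²) = 0.6564 m

Δh ≈ 0.656 m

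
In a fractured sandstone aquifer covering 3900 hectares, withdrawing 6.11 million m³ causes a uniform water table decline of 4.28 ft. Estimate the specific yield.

A = 3900 hectares = 3.9 × 10^7 m²
Δh = 4.28 ft = 1.305 m
ΔV = 6.11 million m³ = 6.11 × 10^6 m³
Sy = ΔV / (A × Δh) = 6.11 × 10^6 m³ / (3.9 × 10^7 m² × 1.305 m) = 0.1201

Sy ≈ 0.12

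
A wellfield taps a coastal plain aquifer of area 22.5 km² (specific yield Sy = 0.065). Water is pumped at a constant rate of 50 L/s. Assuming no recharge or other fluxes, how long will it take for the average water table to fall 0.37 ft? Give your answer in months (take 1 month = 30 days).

A = 22.5 km² = 2.25 × 10^7 m²
Δh = 0.37 ft = 0.1128 m
ΔV = Sy × A × Δh = 0.065 × 2.25 × 10^7 × 0.1128 = 1.649 × 10^5 m³
Q = 50 L/s = 4320 m³/d
t = ΔV / Q = 1.649 × 10^5 m³ / 4320 m³/d = 38.18 d
t = 38.18 d ≈ 1.273 months

t ≈ 1.27 months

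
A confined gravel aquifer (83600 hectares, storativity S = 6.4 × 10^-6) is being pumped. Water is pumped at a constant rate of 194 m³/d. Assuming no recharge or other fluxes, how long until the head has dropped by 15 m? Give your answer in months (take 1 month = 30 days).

t ≈ 13.8 months

A = 83600 hectares = 8.36 × 10^8 m²
ΔV = S × A × Δh = 6.4 × 10^-6 × 8.36 × 10^8 × 15 = 80260 m³
t = ΔV / Q = 80260 m³ / 194 m³/d = 413.7 d
t = 413.7 d ≈ 13.79 months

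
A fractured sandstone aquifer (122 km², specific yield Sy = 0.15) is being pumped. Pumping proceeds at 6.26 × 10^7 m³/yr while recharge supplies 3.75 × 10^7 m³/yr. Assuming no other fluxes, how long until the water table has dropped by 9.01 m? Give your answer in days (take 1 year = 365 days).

A = 122 km² = 1.22 × 10^8 m²
ΔV = Sy × A × Δh = 0.15 × 1.22 × 10^8 × 9.01 = 1.649 × 10^8 m³
Net withdrawal = 6.26 × 10^7 − 3.75 × 10^7 = 2.51 × 10^7 m³/yr = 68770 m³/d
t = ΔV / Q = 1.649 × 10^8 m³ / 68770 m³/d = 2398 d

t ≈ 2400 days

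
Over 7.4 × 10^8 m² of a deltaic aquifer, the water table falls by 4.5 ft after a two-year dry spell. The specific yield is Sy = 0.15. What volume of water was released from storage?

ΔV ≈ 1.52 × 10^8 m³

Δh = 4.5 ft = 1.372 m
ΔV = Sy × A × Δh = 0.15 × 7.4 × 10^8 m² × 1.372 m = 1.522 × 10^8 m³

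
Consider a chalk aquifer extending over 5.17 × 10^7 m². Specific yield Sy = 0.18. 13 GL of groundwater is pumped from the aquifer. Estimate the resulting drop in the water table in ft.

ΔV = 13 GL = 1.3 × 10^7 m³
Δh = ΔV / (Sy × A) = 1.3 × 10^7 m³ / (0.18 × 5.17 × 10^7 m²) = 1.397 m
Δh = 1.397 m = 4.583 ft

Δh ≈ 4.58 ft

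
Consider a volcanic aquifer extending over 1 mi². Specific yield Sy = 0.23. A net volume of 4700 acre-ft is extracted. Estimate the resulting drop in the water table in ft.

A = 1 mi² = 2.59 × 10^6 m²
ΔV = 4700 acre-ft = 5.797 × 10^6 m³
Δh = ΔV / (Sy × A) = 5.797 × 10^6 m³ / (0.23 × 2.59 × 10^6 m²) = 9.732 m
Δh = 9.732 m = 31.93 ft

Δh ≈ 31.9 ft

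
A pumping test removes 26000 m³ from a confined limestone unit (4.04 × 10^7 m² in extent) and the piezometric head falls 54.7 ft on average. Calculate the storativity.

S ≈ 3.9 × 10^-5

Δh = 54.7 ft = 16.67 m
S = ΔV / (A × Δh) = 26000 m³ / (4.04 × 10^7 m² × 16.67 m) = 3.86 × 10^-5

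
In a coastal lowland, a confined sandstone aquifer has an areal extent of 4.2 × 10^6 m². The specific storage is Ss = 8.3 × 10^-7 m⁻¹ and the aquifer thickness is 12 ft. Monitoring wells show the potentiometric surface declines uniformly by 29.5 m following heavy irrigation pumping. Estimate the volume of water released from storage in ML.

ΔV ≈ 0.376 ML

b = 12 ft = 3.658 m
S = Ss × b = 8.3 × 10^-7 m⁻¹ × 3.658 m = 3.036 × 10^-6
ΔV = S × A × Δh = 3.036 × 10^-6 × 4.2 × 10^6 m² × 29.5 m = 376.1 m³
ΔV = 376.1 m³ = 0.3761 ML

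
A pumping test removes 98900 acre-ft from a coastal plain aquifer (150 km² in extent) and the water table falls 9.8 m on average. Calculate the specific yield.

Sy ≈ 0.083

A = 150 km² = 1.5 × 10^8 m²
ΔV = 98900 acre-ft = 1.22 × 10^8 m³
Sy = ΔV / (A × Δh) = 1.22 × 10^8 m³ / (1.5 × 10^8 m² × 9.8 m) = 0.08299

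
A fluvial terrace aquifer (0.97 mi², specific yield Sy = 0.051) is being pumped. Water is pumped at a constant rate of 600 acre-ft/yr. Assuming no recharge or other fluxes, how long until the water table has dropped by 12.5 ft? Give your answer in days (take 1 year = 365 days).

A = 0.97 mi² = 2.512 × 10^6 m²
Δh = 12.5 ft = 3.81 m
ΔV = Sy × A × Δh = 0.051 × 2.512 × 10^6 × 3.81 = 4.882 × 10^5 m³
Q = 600 acre-ft/yr = 2028 m³/d
t = ΔV / Q = 4.882 × 10^5 m³ / 2028 m³/d = 240.8 d

t ≈ 241 days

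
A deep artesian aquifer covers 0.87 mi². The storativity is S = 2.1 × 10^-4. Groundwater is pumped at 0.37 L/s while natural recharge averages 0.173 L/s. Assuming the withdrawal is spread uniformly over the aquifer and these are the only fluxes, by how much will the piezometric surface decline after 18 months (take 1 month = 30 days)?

Δh ≈ 19.4 m

A = 0.87 mi² = 2.253 × 10^6 m²
Net abstraction = 0.37 − 0.173 = 0.197 L/s
Q_net = 0.197 L/s = 17.02 m³/d
t = 18 months = 540 d
ΔV = Q × t = 17.02 m³/d × 540 d = 9191 m³
Δh = ΔV / (S × A) = 9191 / (2.1 × 10^-4 × 2.253 × 10^6) = 19.42 m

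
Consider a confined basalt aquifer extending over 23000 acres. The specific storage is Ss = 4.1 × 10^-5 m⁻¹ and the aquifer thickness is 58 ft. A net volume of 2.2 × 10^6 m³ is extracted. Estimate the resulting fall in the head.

Δh ≈ 32.6 m

b = 58 ft = 17.68 m
S = Ss × b = 4.1 × 10^-5 m⁻¹ × 17.68 m = 7.248 × 10^-4
A = 23000 acres = 9.308 × 10^7 m²
Δh = ΔV / (S × A) = 2.2 × 10^6 m³ / (7.248 × 10^-4 × 9.308 × 10^7 m²) = 32.61 m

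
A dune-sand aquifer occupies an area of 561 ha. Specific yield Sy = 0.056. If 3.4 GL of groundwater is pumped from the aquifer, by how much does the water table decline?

Δh ≈ 10.8 m

A = 561 ha = 5.61 × 10^6 m²
ΔV = 3.4 GL = 3.4 × 10^6 m³
Δh = ΔV / (Sy × A) = 3.4 × 10^6 m³ / (0.056 × 5.61 × 10^6 m²) = 10.82 m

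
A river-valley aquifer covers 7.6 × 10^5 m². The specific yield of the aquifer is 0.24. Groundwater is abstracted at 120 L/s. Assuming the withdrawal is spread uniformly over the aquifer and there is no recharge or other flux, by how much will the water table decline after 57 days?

Q = 120 L/s = 10370 m³/d
ΔV = Q × t = 10370 m³/d × 57 d = 5.91 × 10^5 m³
Δh = ΔV / (Sy × A) = 5.91 × 10^5 / (0.24 × 7.6 × 10^5) = 3.24 m

Δh ≈ 3.24 m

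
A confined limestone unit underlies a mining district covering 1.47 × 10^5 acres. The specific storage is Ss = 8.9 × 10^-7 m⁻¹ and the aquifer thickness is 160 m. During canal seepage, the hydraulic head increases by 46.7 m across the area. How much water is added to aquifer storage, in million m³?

ΔV ≈ 3.96 million m³

S = Ss × b = 8.9 × 10^-7 m⁻¹ × 160 m = 1.424 × 10^-4
A = 1.47 × 10^5 acres = 5.949 × 10^8 m²
ΔV = S × A × Δh = 1.424 × 10^-4 × 5.949 × 10^8 m² × 46.7 m = 3.956 × 10^6 m³
ΔV = 3.956 × 10^6 m³ = 3.956 million m³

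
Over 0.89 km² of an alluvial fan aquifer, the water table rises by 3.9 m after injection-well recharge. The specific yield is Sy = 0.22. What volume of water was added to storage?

ΔV ≈ 7.64 × 10^5 m³

A = 0.89 km² = 8.9 × 10^5 m²
ΔV = Sy × A × Δh = 0.22 × 8.9 × 10^5 m² × 3.9 m = 7.636 × 10^5 m³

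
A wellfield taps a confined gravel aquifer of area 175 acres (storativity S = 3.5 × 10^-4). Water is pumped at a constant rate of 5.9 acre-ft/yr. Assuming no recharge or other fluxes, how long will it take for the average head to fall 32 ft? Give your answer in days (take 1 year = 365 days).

t ≈ 121 days

A = 175 acres = 7.082 × 10^5 m²
Δh = 32 ft = 9.754 m
ΔV = S × A × Δh = 3.5 × 10^-4 × 7.082 × 10^5 × 9.754 = 2418 m³
Q = 5.9 acre-ft/yr = 19.94 m³/d
t = ΔV / Q = 2418 m³ / 19.94 m³/d = 121.3 d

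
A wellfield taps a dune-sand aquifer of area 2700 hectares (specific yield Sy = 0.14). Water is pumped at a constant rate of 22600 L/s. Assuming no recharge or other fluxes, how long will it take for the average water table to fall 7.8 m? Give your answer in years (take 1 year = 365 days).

t ≈ 0.0414 years

A = 2700 hectares = 2.7 × 10^7 m²
ΔV = Sy × A × Δh = 0.14 × 2.7 × 10^7 × 7.8 = 2.948 × 10^7 m³
Q = 22600 L/s = 1.953 × 10^6 m³/d
t = ΔV / Q = 2.948 × 10^7 m³ / 1.953 × 10^6 m³/d = 15.1 d
t = 15.1 d ≈ 0.04137 years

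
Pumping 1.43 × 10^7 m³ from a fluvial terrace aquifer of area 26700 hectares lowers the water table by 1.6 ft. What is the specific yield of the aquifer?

Sy ≈ 0.11

A = 26700 hectares = 2.67 × 10^8 m²
Δh = 1.6 ft = 0.4877 m
Sy = ΔV / (A × Δh) = 1.43 × 10^7 m³ / (2.67 × 10^8 m² × 0.4877 m) = 0.1098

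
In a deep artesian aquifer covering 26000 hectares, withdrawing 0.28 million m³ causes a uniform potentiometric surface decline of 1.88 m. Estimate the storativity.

S ≈ 5.7 × 10^-4

A = 26000 hectares = 2.6 × 10^8 m²
ΔV = 0.28 million m³ = 2.8 × 10^5 m³
S = ΔV / (A × Δh) = 2.8 × 10^5 m³ / (2.6 × 10^8 m² × 1.88 m) = 5.728 × 10^-4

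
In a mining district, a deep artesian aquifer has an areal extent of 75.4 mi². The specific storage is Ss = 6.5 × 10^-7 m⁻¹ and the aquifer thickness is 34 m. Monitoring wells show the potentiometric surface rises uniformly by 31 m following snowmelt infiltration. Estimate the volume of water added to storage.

ΔV ≈ 1.34 × 10^5 m³

S = Ss × b = 6.5 × 10^-7 m⁻¹ × 34 m = 2.21 × 10^-5
A = 75.4 mi² = 1.953 × 10^8 m²
ΔV = S × A × Δh = 2.21 × 10^-5 × 1.953 × 10^8 m² × 31 m = 1.338 × 10^5 m³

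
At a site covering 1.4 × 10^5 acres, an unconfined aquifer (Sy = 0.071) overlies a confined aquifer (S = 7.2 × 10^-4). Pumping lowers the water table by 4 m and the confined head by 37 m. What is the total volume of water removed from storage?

A = 1.4 × 10^5 acres = 5.666 × 10^8 m²
Unconfined: ΔV_u = Sy × A × Δh_u = 0.071 × 5.666 × 10^8 × 4 = 1.609 × 10^8 m³
Confined: ΔV_c = S × A × Δh_c = 7.2 × 10^-4 × 5.666 × 10^8 × 37 = 1.509 × 10^7 m³
Total ΔV = 1.609 × 10^8 + 1.509 × 10^7 = 1.76 × 10^8 m³

ΔV ≈ 1.76 × 10^8 m³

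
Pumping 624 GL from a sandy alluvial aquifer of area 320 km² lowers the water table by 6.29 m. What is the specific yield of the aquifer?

A = 320 km² = 3.2 × 10^8 m²
ΔV = 624 GL = 6.24 × 10^8 m³
Sy = ΔV / (A × Δh) = 6.24 × 10^8 m³ / (3.2 × 10^8 m² × 6.29 m) = 0.31

Sy ≈ 0.31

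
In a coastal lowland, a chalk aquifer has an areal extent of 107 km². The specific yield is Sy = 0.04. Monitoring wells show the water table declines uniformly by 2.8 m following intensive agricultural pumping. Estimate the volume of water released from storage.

A = 107 km² = 1.07 × 10^8 m²
ΔV = Sy × A × Δh = 0.04 × 1.07 × 10^8 m² × 2.8 m = 1.198 × 10^7 m³

ΔV ≈ 1.2 × 10^7 m³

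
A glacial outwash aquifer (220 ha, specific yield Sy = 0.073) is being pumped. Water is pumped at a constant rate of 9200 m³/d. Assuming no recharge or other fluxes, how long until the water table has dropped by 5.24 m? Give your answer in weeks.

A = 220 ha = 2.2 × 10^6 m²
ΔV = Sy × A × Δh = 0.073 × 2.2 × 10^6 × 5.24 = 8.415 × 10^5 m³
t = ΔV / Q = 8.415 × 10^5 m³ / 9200 m³/d = 91.47 d
t = 91.47 d ≈ 13.07 weeks

t ≈ 13.1 weeks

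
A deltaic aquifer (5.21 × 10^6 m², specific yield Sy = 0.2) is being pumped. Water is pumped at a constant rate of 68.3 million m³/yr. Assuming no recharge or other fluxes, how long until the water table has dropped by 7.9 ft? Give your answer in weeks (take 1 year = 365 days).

t ≈ 1.92 weeks

Δh = 7.9 ft = 2.408 m
ΔV = Sy × A × Δh = 0.2 × 5.21 × 10^6 × 2.408 = 2.509 × 10^6 m³
Q = 68.3 million m³/yr = 1.871 × 10^5 m³/d
t = ΔV / Q = 2.509 × 10^6 m³ / 1.871 × 10^5 m³/d = 13.41 d
t = 13.41 d ≈ 1.916 weeks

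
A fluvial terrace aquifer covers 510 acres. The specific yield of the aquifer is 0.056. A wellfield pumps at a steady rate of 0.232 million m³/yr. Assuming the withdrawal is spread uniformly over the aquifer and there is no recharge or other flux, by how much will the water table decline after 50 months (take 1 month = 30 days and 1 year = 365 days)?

Δh ≈ 8.25 m

A = 510 acres = 2.064 × 10^6 m²
Q = 0.232 million m³/yr = 635.6 m³/d
t = 50 months = 1500 d
ΔV = Q × t = 635.6 m³/d × 1500 d = 9.534 × 10^5 m³
Δh = ΔV / (Sy × A) = 9.534 × 10^5 / (0.056 × 2.064 × 10^6) = 8.249 m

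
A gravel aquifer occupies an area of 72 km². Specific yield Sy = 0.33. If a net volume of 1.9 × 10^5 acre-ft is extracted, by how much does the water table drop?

Δh ≈ 9.86 m

A = 72 km² = 7.2 × 10^7 m²
ΔV = 1.9 × 10^5 acre-ft = 2.344 × 10^8 m³
Δh = ΔV / (Sy × A) = 2.344 × 10^8 m³ / (0.33 × 7.2 × 10^7 m²) = 9.864 m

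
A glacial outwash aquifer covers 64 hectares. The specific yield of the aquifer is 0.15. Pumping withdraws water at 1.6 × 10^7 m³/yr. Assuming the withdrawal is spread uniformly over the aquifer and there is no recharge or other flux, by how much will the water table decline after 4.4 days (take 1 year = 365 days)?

Δh ≈ 2.01 m

A = 64 hectares = 6.4 × 10^5 m²
Q = 1.6 × 10^7 m³/yr = 43840 m³/d
ΔV = Q × t = 43840 m³/d × 4.4 d = 1.929 × 10^5 m³
Δh = ΔV / (Sy × A) = 1.929 × 10^5 / (0.15 × 6.4 × 10^5) = 2.009 m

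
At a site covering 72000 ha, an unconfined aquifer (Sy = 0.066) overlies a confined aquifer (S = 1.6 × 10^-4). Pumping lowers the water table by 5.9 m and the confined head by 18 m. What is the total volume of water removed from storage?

A = 72000 ha = 7.2 × 10^8 m²
Unconfined: ΔV_u = Sy × A × Δh_u = 0.066 × 7.2 × 10^8 × 5.9 = 2.804 × 10^8 m³
Confined: ΔV_c = S × A × Δh_c = 1.6 × 10^-4 × 7.2 × 10^8 × 18 = 2.074 × 10^6 m³
Total ΔV = 2.804 × 10^8 + 2.074 × 10^6 = 2.824 × 10^8 m³

ΔV ≈ 2.82 × 10^8 m³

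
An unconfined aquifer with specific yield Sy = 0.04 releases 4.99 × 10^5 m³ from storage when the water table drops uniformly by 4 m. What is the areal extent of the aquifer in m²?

A ≈ 3.12 × 10^6 m²

A = ΔV / (Sy × Δh) = 4.99 × 10^5 / (0.04 × 4) = 3.119 × 10^6 m²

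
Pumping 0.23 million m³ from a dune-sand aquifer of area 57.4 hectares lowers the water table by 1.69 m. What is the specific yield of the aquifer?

A = 57.4 hectares = 5.74 × 10^5 m²
ΔV = 0.23 million m³ = 2.3 × 10^5 m³
Sy = ΔV / (A × Δh) = 2.3 × 10^5 m³ / (5.74 × 10^5 m² × 1.69 m) = 0.2371

Sy ≈ 0.24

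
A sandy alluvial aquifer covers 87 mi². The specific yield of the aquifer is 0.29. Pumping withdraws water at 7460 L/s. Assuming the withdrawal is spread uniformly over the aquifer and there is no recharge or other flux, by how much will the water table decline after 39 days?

Δh ≈ 0.385 m

A = 87 mi² = 2.253 × 10^8 m²
Q = 7460 L/s = 6.445 × 10^5 m³/d
ΔV = Q × t = 6.445 × 10^5 m³/d × 39 d = 2.514 × 10^7 m³
Δh = ΔV / (Sy × A) = 2.514 × 10^7 / (0.29 × 2.253 × 10^8) = 0.3847 m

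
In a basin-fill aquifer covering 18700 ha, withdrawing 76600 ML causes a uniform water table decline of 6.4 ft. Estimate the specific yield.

Sy ≈ 0.21

A = 18700 ha = 1.87 × 10^8 m²
Δh = 6.4 ft = 1.951 m
ΔV = 76600 ML = 7.66 × 10^7 m³
Sy = ΔV / (A × Δh) = 7.66 × 10^7 m³ / (1.87 × 10^8 m² × 1.951 m) = 0.21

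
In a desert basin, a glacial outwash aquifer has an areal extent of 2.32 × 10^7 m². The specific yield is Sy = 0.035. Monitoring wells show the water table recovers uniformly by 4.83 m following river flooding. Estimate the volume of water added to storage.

ΔV = Sy × A × Δh = 0.035 × 2.32 × 10^7 m² × 4.83 m = 3.922 × 10^6 m³

ΔV ≈ 3.92 × 10^6 m³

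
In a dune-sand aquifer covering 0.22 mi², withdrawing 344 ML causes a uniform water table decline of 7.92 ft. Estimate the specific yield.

Sy ≈ 0.25

A = 0.22 mi² = 5.698 × 10^5 m²
Δh = 7.92 ft = 2.414 m
ΔV = 344 ML = 3.44 × 10^5 m³
Sy = ΔV / (A × Δh) = 3.44 × 10^5 m³ / (5.698 × 10^5 m² × 2.414 m) = 0.2501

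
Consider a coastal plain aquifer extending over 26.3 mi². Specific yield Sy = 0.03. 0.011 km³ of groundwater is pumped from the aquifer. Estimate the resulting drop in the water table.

Δh ≈ 5.38 m

A = 26.3 mi² = 6.812 × 10^7 m²
ΔV = 0.011 km³ = 1.1 × 10^7 m³
Δh = ΔV / (Sy × A) = 1.1 × 10^7 m³ / (0.03 × 6.812 × 10^7 m²) = 5.383 m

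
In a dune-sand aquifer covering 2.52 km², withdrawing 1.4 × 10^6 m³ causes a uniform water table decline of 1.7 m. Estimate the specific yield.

Sy ≈ 0.33

A = 2.52 km² = 2.52 × 10^6 m²
Sy = ΔV / (A × Δh) = 1.4 × 10^6 m³ / (2.52 × 10^6 m² × 1.7 m) = 0.3268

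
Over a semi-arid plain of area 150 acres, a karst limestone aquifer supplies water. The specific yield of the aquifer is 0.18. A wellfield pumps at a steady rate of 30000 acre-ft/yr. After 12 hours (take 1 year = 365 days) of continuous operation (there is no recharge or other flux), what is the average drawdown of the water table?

Δh ≈ 0.464 m

A = 150 acres = 6.07 × 10^5 m²
Q = 30000 acre-ft/yr = 1.014 × 10^5 m³/d
t = 12 hours = 0.5 d
ΔV = Q × t = 1.014 × 10^5 m³/d × 0.5 d = 50690 m³
Δh = ΔV / (Sy × A) = 50690 / (0.18 × 6.07 × 10^5) = 0.4639 m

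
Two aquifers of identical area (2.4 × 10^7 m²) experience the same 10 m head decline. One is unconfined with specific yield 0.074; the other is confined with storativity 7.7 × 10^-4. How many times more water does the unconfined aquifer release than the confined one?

Unconfined: ΔV_u = Sy × A × Δh = 0.074 × 2.4 × 10^7 × 10 = 1.776 × 10^7 m³
Confined: ΔV_c = S × A × Δh = 7.7 × 10^-4 × 2.4 × 10^7 × 10 = 1.848 × 10^5 m³
Ratio = ΔV_u / ΔV_c = Sy / S = 0.074 / 7.7 × 10^-4 = 96.1

ΔV_u / ΔV_c ≈ 96.1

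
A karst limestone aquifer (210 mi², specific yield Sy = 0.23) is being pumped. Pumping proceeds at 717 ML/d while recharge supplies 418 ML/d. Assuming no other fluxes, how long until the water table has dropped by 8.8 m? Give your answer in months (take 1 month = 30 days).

t ≈ 123 months

A = 210 mi² = 5.439 × 10^8 m²
ΔV = Sy × A × Δh = 0.23 × 5.439 × 10^8 × 8.8 = 1.101 × 10^9 m³
Net withdrawal = 717 − 418 = 299 ML/d = 2.99 × 10^5 m³/d
t = ΔV / Q = 1.101 × 10^9 m³ / 2.99 × 10^5 m³/d = 3682 d
t = 3682 d ≈ 122.7 months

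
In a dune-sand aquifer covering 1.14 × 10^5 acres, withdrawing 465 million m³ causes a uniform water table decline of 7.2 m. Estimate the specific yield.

A = 1.14 × 10^5 acres = 4.613 × 10^8 m²
ΔV = 465 million m³ = 4.65 × 10^8 m³
Sy = ΔV / (A × Δh) = 4.65 × 10^8 m³ / (4.613 × 10^8 m² × 7.2 m) = 0.14

Sy ≈ 0.14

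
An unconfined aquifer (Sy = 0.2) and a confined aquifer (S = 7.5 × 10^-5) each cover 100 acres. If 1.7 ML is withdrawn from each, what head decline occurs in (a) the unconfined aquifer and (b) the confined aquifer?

A = 100 acres = 4.047 × 10^5 m²
ΔV = 1.7 ML = 1700 m³
Unconfined: Δh_u = ΔV/(Sy·A) = 1700/(0.2 × 4.047 × 10^5) = 0.021 m
Confined: Δh_c = ΔV/(S·A) = 1700/(7.5 × 10^-5 × 4.047 × 10^5) = 56.01 m

Δh_u ≈ 0.021 m; Δh_c ≈ 56 m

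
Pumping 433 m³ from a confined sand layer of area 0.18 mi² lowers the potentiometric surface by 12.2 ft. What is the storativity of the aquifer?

S ≈ 2.5 × 10^-4

A = 0.18 mi² = 4.662 × 10^5 m²
Δh = 12.2 ft = 3.719 m
S = ΔV / (A × Δh) = 433 m³ / (4.662 × 10^5 m² × 3.719 m) = 2.498 × 10^-4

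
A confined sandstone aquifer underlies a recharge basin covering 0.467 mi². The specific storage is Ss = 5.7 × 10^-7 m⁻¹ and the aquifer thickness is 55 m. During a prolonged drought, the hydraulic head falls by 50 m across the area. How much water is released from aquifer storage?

S = Ss × b = 5.7 × 10^-7 m⁻¹ × 55 m = 3.135 × 10^-5
A = 0.467 mi² = 1.21 × 10^6 m²
ΔV = S × A × Δh = 3.135 × 10^-5 × 1.21 × 10^6 m² × 50 m = 1896 m³

ΔV ≈ 1900 m³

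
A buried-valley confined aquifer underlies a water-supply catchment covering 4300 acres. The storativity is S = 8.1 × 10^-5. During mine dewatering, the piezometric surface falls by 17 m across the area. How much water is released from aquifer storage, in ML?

ΔV ≈ 24 ML

A = 4300 acres = 1.74 × 10^7 m²
ΔV = S × A × Δh = 8.1 × 10^-5 × 1.74 × 10^7 m² × 17 m = 23960 m³
ΔV = 23960 m³ = 23.96 ML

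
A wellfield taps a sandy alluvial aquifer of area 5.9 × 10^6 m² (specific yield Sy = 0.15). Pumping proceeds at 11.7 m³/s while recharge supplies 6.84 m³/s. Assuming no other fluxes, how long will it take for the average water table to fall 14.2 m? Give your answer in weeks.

t ≈ 4.28 weeks

ΔV = Sy × A × Δh = 0.15 × 5.9 × 10^6 × 14.2 = 1.257 × 10^7 m³
Net withdrawal = 11.7 − 6.84 = 4.86 m³/s = 4.199 × 10^5 m³/d
t = ΔV / Q = 1.257 × 10^7 m³ / 4.199 × 10^5 m³/d = 29.93 d
t = 29.93 d ≈ 4.275 weeks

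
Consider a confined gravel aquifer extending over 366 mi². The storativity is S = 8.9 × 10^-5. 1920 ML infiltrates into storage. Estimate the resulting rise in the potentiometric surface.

Δh ≈ 22.8 m

A = 366 mi² = 9.479 × 10^8 m²
ΔV = 1920 ML = 1.92 × 10^6 m³
Δh = ΔV / (S × A) = 1.92 × 10^6 m³ / (8.9 × 10^-5 × 9.479 × 10^8 m²) = 22.76 m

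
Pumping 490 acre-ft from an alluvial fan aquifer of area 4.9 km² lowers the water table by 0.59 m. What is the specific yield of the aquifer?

A = 4.9 km² = 4.9 × 10^6 m²
ΔV = 490 acre-ft = 6.044 × 10^5 m³
Sy = ΔV / (A × Δh) = 6.044 × 10^5 m³ / (4.9 × 10^6 m² × 0.59 m) = 0.2091

Sy ≈ 0.21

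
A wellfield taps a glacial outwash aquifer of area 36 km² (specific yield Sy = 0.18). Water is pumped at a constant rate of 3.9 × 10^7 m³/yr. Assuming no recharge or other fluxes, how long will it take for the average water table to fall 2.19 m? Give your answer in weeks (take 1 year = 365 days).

t ≈ 19 weeks

A = 36 km² = 3.6 × 10^7 m²
ΔV = Sy × A × Δh = 0.18 × 3.6 × 10^7 × 2.19 = 1.419 × 10^7 m³
Q = 3.9 × 10^7 m³/yr = 1.068 × 10^5 m³/d
t = ΔV / Q = 1.419 × 10^7 m³ / 1.068 × 10^5 m³/d = 132.8 d
t = 132.8 d ≈ 18.97 weeks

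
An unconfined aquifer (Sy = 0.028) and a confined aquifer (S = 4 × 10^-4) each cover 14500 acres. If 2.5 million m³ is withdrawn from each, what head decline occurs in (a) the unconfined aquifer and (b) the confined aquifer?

A = 14500 acres = 5.868 × 10^7 m²
ΔV = 2.5 million m³ = 2.5 × 10^6 m³
Unconfined: Δh_u = ΔV/(Sy·A) = 2.5 × 10^6/(0.028 × 5.868 × 10^7) = 1.522 m
Confined: Δh_c = ΔV/(S·A) = 2.5 × 10^6/(4 × 10^-4 × 5.868 × 10^7) = 106.5 m

Δh_u ≈ 1.52 m; Δh_c ≈ 107 m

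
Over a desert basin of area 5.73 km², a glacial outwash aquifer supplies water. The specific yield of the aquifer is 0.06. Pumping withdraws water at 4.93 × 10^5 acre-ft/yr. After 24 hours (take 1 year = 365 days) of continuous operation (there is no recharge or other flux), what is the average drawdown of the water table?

Δh ≈ 4.85 m

A = 5.73 km² = 5.73 × 10^6 m²
Q = 4.93 × 10^5 acre-ft/yr = 1.666 × 10^6 m³/d
t = 24 hours = 1 d
ΔV = Q × t = 1.666 × 10^6 m³/d × 1 d = 1.666 × 10^6 m³
Δh = ΔV / (Sy × A) = 1.666 × 10^6 / (0.06 × 5.73 × 10^6) = 4.846 m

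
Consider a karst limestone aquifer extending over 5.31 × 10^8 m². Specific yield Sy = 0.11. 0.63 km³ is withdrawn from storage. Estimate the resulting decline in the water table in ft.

ΔV = 0.63 km³ = 6.3 × 10^8 m³
Δh = ΔV / (Sy × A) = 6.3 × 10^8 m³ / (0.11 × 5.31 × 10^8 m²) = 10.79 m
Δh = 10.79 m = 35.39 ft

Δh ≈ 35.4 ft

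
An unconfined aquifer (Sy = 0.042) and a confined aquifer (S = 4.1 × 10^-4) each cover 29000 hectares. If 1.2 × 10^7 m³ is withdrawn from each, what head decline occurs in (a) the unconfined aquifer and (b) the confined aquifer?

Δh_u ≈ 0.985 m; Δh_c ≈ 101 m

A = 29000 hectares = 2.9 × 10^8 m²
Unconfined: Δh_u = ΔV/(Sy·A) = 1.2 × 10^7/(0.042 × 2.9 × 10^8) = 0.9852 m
Confined: Δh_c = ΔV/(S·A) = 1.2 × 10^7/(4.1 × 10^-4 × 2.9 × 10^8) = 100.9 m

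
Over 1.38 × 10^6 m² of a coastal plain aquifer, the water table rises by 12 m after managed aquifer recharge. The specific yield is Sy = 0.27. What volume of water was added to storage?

ΔV ≈ 4.47 × 10^6 m³

ΔV = Sy × A × Δh = 0.27 × 1.38 × 10^6 m² × 12 m = 4.471 × 10^6 m³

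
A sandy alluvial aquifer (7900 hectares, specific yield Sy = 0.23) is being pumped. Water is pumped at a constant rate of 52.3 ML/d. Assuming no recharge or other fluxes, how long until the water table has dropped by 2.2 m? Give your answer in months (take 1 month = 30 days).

t ≈ 25.5 months

A = 7900 hectares = 7.9 × 10^7 m²
ΔV = Sy × A × Δh = 0.23 × 7.9 × 10^7 × 2.2 = 3.997 × 10^7 m³
Q = 52.3 ML/d = 52300 m³/d
t = ΔV / Q = 3.997 × 10^7 m³ / 52300 m³/d = 764.3 d
t = 764.3 d ≈ 25.48 months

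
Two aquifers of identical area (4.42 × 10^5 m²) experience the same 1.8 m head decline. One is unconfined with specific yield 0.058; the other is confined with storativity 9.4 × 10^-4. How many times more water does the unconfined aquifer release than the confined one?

Unconfined: ΔV_u = Sy × A × Δh = 0.058 × 4.42 × 10^5 × 1.8 = 46140 m³
Confined: ΔV_c = S × A × Δh = 9.4 × 10^-4 × 4.42 × 10^5 × 1.8 = 747.9 m³
Ratio = ΔV_u / ΔV_c = Sy / S = 0.058 / 9.4 × 10^-4 = 61.7

ΔV_u / ΔV_c ≈ 61.7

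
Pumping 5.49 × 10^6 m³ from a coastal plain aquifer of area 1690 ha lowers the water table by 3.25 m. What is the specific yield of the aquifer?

Sy ≈ 0.1

A = 1690 ha = 1.69 × 10^7 m²
Sy = ΔV / (A × Δh) = 5.49 × 10^6 m³ / (1.69 × 10^7 m² × 3.25 m) = 0.09995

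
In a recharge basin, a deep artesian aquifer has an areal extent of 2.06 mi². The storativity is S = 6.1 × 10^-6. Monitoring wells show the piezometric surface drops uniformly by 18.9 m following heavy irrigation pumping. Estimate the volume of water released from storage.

ΔV ≈ 615 m³

A = 2.06 mi² = 5.335 × 10^6 m²
ΔV = S × A × Δh = 6.1 × 10^-6 × 5.335 × 10^6 m² × 18.9 m = 615.1 m³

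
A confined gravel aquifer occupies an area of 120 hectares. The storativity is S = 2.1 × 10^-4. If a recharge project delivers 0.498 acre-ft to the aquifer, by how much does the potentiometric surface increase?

A = 120 hectares = 1.2 × 10^6 m²
ΔV = 0.498 acre-ft = 614.3 m³
Δh = ΔV / (S × A) = 614.3 m³ / (2.1 × 10^-4 × 1.2 × 10^6 m²) = 2.438 m

Δh ≈ 2.44 m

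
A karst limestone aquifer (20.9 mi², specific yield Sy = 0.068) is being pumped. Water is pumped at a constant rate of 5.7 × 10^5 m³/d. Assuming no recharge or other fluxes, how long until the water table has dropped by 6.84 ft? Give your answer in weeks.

t ≈ 1.92 weeks

A = 20.9 mi² = 5.413 × 10^7 m²
Δh = 6.84 ft = 2.085 m
ΔV = Sy × A × Δh = 0.068 × 5.413 × 10^7 × 2.085 = 7.674 × 10^6 m³
t = ΔV / Q = 7.674 × 10^6 m³ / 5.7 × 10^5 m³/d = 13.46 d
t = 13.46 d ≈ 1.923 weeks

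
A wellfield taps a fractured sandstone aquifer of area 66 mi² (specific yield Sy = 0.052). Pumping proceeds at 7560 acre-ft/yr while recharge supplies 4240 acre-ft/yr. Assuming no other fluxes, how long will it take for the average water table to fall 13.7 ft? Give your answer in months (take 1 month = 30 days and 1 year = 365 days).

t ≈ 110 months

A = 66 mi² = 1.709 × 10^8 m²
Δh = 13.7 ft = 4.176 m
ΔV = Sy × A × Δh = 0.052 × 1.709 × 10^8 × 4.176 = 3.712 × 10^7 m³
Net withdrawal = 7560 − 4240 = 3320 acre-ft/yr = 11220 m³/d
t = ΔV / Q = 3.712 × 10^7 m³ / 11220 m³/d = 3308 d
t = 3308 d ≈ 110.3 months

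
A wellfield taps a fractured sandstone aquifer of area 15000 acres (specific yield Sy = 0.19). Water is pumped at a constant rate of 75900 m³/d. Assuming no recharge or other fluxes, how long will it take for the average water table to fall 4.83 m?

A = 15000 acres = 6.07 × 10^7 m²
ΔV = Sy × A × Δh = 0.19 × 6.07 × 10^7 × 4.83 = 5.571 × 10^7 m³
t = ΔV / Q = 5.571 × 10^7 m³ / 75900 m³/d = 734 d

t ≈ 734 days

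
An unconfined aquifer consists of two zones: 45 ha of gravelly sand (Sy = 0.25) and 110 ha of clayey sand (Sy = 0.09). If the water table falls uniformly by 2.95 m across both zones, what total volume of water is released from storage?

ΔV ≈ 6.24 × 10^5 m³

A₁ = 45 ha = 4.5 × 10^5 m²; A₂ = 110 ha = 1.1 × 10^6 m²
ΔV₁ = 0.25 × 4.5 × 10^5 × 2.95 = 3.319 × 10^5 m³
ΔV₂ = 0.09 × 1.1 × 10^6 × 2.95 = 2.921 × 10^5 m³
ΔV = ΔV₁ + ΔV₂ = 6.239 × 10^5 m³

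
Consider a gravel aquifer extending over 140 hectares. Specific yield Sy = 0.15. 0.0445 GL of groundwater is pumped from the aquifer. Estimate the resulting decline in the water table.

Δh ≈ 0.212 m

A = 140 hectares = 1.4 × 10^6 m²
ΔV = 0.0445 GL = 44500 m³
Δh = ΔV / (Sy × A) = 44500 m³ / (0.15 × 1.4 × 10^6 m²) = 0.2119 m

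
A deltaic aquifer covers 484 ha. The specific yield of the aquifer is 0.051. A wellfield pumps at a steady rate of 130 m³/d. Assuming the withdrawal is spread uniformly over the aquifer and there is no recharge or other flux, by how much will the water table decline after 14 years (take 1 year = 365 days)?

A = 484 ha = 4.84 × 10^6 m²
t = 14 years = 5110 d
ΔV = Q × t = 130 m³/d × 5110 d = 6.643 × 10^5 m³
Δh = ΔV / (Sy × A) = 6.643 × 10^5 / (0.051 × 4.84 × 10^6) = 2.691 m

Δh ≈ 2.69 m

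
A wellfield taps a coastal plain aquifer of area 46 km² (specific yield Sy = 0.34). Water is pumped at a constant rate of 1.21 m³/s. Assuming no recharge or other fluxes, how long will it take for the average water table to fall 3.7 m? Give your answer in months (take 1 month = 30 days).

t ≈ 18.5 months

A = 46 km² = 4.6 × 10^7 m²
ΔV = Sy × A × Δh = 0.34 × 4.6 × 10^7 × 3.7 = 5.787 × 10^7 m³
Q = 1.21 m³/s = 1.045 × 10^5 m³/d
t = ΔV / Q = 5.787 × 10^7 m³ / 1.045 × 10^5 m³/d = 553.5 d
t = 553.5 d ≈ 18.45 months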